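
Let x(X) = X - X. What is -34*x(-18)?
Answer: 0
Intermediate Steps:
x(X) = 0
-34*x(-18) = -34*0 = 0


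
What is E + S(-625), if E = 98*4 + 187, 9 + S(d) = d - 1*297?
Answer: -352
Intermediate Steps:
S(d) = -306 + d (S(d) = -9 + (d - 1*297) = -9 + (d - 297) = -9 + (-297 + d) = -306 + d)
E = 579 (E = 392 + 187 = 579)
E + S(-625) = 579 + (-306 - 625) = 579 - 931 = -352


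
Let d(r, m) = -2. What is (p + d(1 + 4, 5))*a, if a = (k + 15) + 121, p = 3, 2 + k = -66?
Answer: 68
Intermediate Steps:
k = -68 (k = -2 - 66 = -68)
a = 68 (a = (-68 + 15) + 121 = -53 + 121 = 68)
(p + d(1 + 4, 5))*a = (3 - 2)*68 = 1*68 = 68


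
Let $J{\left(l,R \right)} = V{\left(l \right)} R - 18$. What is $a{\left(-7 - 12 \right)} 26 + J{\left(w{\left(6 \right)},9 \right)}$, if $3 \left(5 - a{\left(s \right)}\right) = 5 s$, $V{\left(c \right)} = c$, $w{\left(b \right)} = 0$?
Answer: $\frac{2806}{3} \approx 935.33$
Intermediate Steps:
$a{\left(s \right)} = 5 - \frac{5 s}{3}$
$J{\left(l,R \right)} = -18 + R l$ ($J{\left(l,R \right)} = l R - 18 = R l - 18 = -18 + R l$)
$a{\left(-7 - 12 \right)} 26 + J{\left(w{\left(6 \right)},9 \right)} = \left(5 - \frac{5 \left(-7 - 12\right)}{3}\right) 26 + \left(-18 + 9 \cdot 0\right) = \left(5 - \frac{5 \left(-7 - 12\right)}{3}\right) 26 + \left(-18 + 0\right) = \left(5 - - \frac{95}{3}\right) 26 - 18 = \left(5 + \frac{95}{3}\right) 26 - 18 = \frac{110}{3} \cdot 26 - 18 = \frac{2860}{3} - 18 = \frac{2806}{3}$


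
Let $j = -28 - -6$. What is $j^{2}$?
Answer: $484$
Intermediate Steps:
$j = -22$ ($j = -28 + 6 = -22$)
$j^{2} = \left(-22\right)^{2} = 484$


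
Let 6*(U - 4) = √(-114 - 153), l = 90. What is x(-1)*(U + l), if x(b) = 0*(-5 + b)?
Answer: 0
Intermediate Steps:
x(b) = 0
U = 4 + I*√267/6 (U = 4 + √(-114 - 153)/6 = 4 + √(-267)/6 = 4 + (I*√267)/6 = 4 + I*√267/6 ≈ 4.0 + 2.7234*I)
x(-1)*(U + l) = 0*((4 + I*√267/6) + 90) = 0*(94 + I*√267/6) = 0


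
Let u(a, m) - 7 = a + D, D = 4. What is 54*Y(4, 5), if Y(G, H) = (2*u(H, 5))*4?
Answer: 6912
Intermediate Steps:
u(a, m) = 11 + a (u(a, m) = 7 + (a + 4) = 7 + (4 + a) = 11 + a)
Y(G, H) = 88 + 8*H (Y(G, H) = (2*(11 + H))*4 = (22 + 2*H)*4 = 88 + 8*H)
54*Y(4, 5) = 54*(88 + 8*5) = 54*(88 + 40) = 54*128 = 6912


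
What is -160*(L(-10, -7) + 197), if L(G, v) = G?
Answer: -29920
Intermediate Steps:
-160*(L(-10, -7) + 197) = -160*(-10 + 197) = -160*187 = -29920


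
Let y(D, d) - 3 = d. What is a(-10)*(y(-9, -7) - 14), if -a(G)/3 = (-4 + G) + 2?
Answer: -648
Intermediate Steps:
a(G) = 6 - 3*G (a(G) = -3*((-4 + G) + 2) = -3*(-2 + G) = 6 - 3*G)
y(D, d) = 3 + d
a(-10)*(y(-9, -7) - 14) = (6 - 3*(-10))*((3 - 7) - 14) = (6 + 30)*(-4 - 14) = 36*(-18) = -648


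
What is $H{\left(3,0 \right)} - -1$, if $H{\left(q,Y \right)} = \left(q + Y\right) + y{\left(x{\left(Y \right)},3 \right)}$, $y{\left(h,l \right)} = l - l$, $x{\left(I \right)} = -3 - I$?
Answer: $4$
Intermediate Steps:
$y{\left(h,l \right)} = 0$
$H{\left(q,Y \right)} = Y + q$ ($H{\left(q,Y \right)} = \left(q + Y\right) + 0 = \left(Y + q\right) + 0 = Y + q$)
$H{\left(3,0 \right)} - -1 = \left(0 + 3\right) - -1 = 3 + 1 = 4$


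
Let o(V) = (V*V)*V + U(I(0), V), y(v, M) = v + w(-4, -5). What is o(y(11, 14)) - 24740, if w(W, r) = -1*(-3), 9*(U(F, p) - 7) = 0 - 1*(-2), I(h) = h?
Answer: -197899/9 ≈ -21989.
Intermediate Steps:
U(F, p) = 65/9 (U(F, p) = 7 + (0 - 1*(-2))/9 = 7 + (0 + 2)/9 = 7 + (1/9)*2 = 7 + 2/9 = 65/9)
w(W, r) = 3
y(v, M) = 3 + v (y(v, M) = v + 3 = 3 + v)
o(V) = 65/9 + V**3 (o(V) = (V*V)*V + 65/9 = V**2*V + 65/9 = V**3 + 65/9 = 65/9 + V**3)
o(y(11, 14)) - 24740 = (65/9 + (3 + 11)**3) - 24740 = (65/9 + 14**3) - 24740 = (65/9 + 2744) - 24740 = 24761/9 - 24740 = -197899/9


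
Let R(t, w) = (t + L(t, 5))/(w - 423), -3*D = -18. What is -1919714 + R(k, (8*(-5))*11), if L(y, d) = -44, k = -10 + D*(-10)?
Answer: -1656713068/863 ≈ -1.9197e+6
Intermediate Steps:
D = 6 (D = -⅓*(-18) = 6)
k = -70 (k = -10 + 6*(-10) = -10 - 60 = -70)
R(t, w) = (-44 + t)/(-423 + w) (R(t, w) = (t - 44)/(w - 423) = (-44 + t)/(-423 + w))
-1919714 + R(k, (8*(-5))*11) = -1919714 + (-44 - 70)/(-423 + (8*(-5))*11) = -1919714 - 114/(-423 - 40*11) = -1919714 - 114/(-423 - 440) = -1919714 - 114/(-863) = -1919714 - 1/863*(-114) = -1919714 + 114/863 = -1656713068/863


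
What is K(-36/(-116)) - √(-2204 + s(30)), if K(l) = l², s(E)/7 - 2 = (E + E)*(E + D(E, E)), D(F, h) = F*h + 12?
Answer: 81/841 - 5*√15738 ≈ -627.16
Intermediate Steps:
D(F, h) = 12 + F*h
s(E) = 14 + 14*E*(12 + E + E²) (s(E) = 14 + 7*((E + E)*(E + (12 + E*E))) = 14 + 7*((2*E)*(E + (12 + E²))) = 14 + 7*((2*E)*(12 + E + E²)) = 14 + 7*(2*E*(12 + E + E²)) = 14 + 14*E*(12 + E + E²))
K(-36/(-116)) - √(-2204 + s(30)) = (-36/(-116))² - √(-2204 + (14 + 14*30² + 14*30*(12 + 30²))) = (-36*(-1/116))² - √(-2204 + (14 + 14*900 + 14*30*(12 + 900))) = (9/29)² - √(-2204 + (14 + 12600 + 14*30*912)) = 81/841 - √(-2204 + (14 + 12600 + 383040)) = 81/841 - √(-2204 + 395654) = 81/841 - √393450 = 81/841 - 5*√15738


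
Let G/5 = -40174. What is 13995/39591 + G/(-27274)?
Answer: 463019100/59989163 ≈ 7.7184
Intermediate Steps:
G = -200870 (G = 5*(-40174) = -200870)
13995/39591 + G/(-27274) = 13995/39591 - 200870/(-27274) = 13995*(1/39591) - 200870*(-1/27274) = 1555/4399 + 100435/13637 = 463019100/59989163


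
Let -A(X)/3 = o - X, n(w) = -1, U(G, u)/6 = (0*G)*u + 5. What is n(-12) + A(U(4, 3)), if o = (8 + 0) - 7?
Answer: 86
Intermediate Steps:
U(G, u) = 30 (U(G, u) = 6*((0*G)*u + 5) = 6*(0*u + 5) = 6*(0 + 5) = 6*5 = 30)
o = 1 (o = 8 - 7 = 1)
A(X) = -3 + 3*X (A(X) = -3*(1 - X) = -3 + 3*X)
n(-12) + A(U(4, 3)) = -1 + (-3 + 3*30) = -1 + (-3 + 90) = -1 + 87 = 86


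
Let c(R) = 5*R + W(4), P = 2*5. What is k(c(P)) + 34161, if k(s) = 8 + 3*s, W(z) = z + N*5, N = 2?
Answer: 34361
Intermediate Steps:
W(z) = 10 + z (W(z) = z + 2*5 = z + 10 = 10 + z)
P = 10
c(R) = 14 + 5*R (c(R) = 5*R + (10 + 4) = 5*R + 14 = 14 + 5*R)
k(c(P)) + 34161 = (8 + 3*(14 + 5*10)) + 34161 = (8 + 3*(14 + 50)) + 34161 = (8 + 3*64) + 34161 = (8 + 192) + 34161 = 200 + 34161 = 34361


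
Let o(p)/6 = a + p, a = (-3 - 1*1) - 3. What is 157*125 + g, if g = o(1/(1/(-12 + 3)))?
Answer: 19529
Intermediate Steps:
a = -7 (a = (-3 - 1) - 3 = -4 - 3 = -7)
o(p) = -42 + 6*p (o(p) = 6*(-7 + p) = -42 + 6*p)
g = -96 (g = -42 + 6/(1/(-12 + 3)) = -42 + 6/(1/(-9)) = -42 + 6/(-⅑) = -42 + 6*(-9) = -42 - 54 = -96)
157*125 + g = 157*125 - 96 = 19625 - 96 = 19529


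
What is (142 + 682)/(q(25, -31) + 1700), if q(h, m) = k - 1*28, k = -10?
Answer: 412/831 ≈ 0.49579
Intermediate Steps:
q(h, m) = -38 (q(h, m) = -10 - 1*28 = -10 - 28 = -38)
(142 + 682)/(q(25, -31) + 1700) = (142 + 682)/(-38 + 1700) = 824/1662 = 824*(1/1662) = 412/831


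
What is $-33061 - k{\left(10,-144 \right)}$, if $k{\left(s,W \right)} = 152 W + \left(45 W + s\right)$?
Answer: $-4703$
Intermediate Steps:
$k{\left(s,W \right)} = s + 197 W$ ($k{\left(s,W \right)} = 152 W + \left(s + 45 W\right) = s + 197 W$)
$-33061 - k{\left(10,-144 \right)} = -33061 - \left(10 + 197 \left(-144\right)\right) = -33061 - \left(10 - 28368\right) = -33061 - -28358 = -33061 + 28358 = -4703$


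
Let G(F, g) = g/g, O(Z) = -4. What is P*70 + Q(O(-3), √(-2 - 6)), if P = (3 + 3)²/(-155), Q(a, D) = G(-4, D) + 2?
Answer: -411/31 ≈ -13.258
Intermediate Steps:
G(F, g) = 1
Q(a, D) = 3 (Q(a, D) = 1 + 2 = 3)
P = -36/155 (P = 6²*(-1/155) = 36*(-1/155) = -36/155 ≈ -0.23226)
P*70 + Q(O(-3), √(-2 - 6)) = -36/155*70 + 3 = -504/31 + 3 = -411/31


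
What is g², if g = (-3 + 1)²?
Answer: 16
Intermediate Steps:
g = 4 (g = (-2)² = 4)
g² = 4² = 16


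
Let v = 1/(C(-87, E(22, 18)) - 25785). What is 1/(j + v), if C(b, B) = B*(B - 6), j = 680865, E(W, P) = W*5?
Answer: 14345/9767008424 ≈ 1.4687e-6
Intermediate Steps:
E(W, P) = 5*W
C(b, B) = B*(-6 + B)
v = -1/14345 (v = 1/((5*22)*(-6 + 5*22) - 25785) = 1/(110*(-6 + 110) - 25785) = 1/(110*104 - 25785) = 1/(11440 - 25785) = 1/(-14345) = -1/14345 ≈ -6.9711e-5)
1/(j + v) = 1/(680865 - 1/14345) = 1/(9767008424/14345) = 14345/9767008424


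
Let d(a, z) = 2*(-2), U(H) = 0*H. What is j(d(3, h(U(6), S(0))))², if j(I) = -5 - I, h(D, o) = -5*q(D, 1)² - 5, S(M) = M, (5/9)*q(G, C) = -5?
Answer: 1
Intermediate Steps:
U(H) = 0
q(G, C) = -9 (q(G, C) = (9/5)*(-5) = -9)
h(D, o) = -410 (h(D, o) = -5*(-9)² - 5 = -5*81 - 5 = -405 - 5 = -410)
d(a, z) = -4
j(d(3, h(U(6), S(0))))² = (-5 - 1*(-4))² = (-5 + 4)² = (-1)² = 1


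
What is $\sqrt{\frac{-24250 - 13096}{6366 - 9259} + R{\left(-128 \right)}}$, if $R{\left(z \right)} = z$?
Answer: $\frac{i \sqrt{13926}}{11} \approx 10.728 i$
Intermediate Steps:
$\sqrt{\frac{-24250 - 13096}{6366 - 9259} + R{\left(-128 \right)}} = \sqrt{\frac{-24250 - 13096}{6366 - 9259} - 128} = \sqrt{- \frac{37346}{-2893} - 128} = \sqrt{\left(-37346\right) \left(- \frac{1}{2893}\right) - 128} = \sqrt{\frac{142}{11} - 128} = \sqrt{- \frac{1266}{11}} = \frac{i \sqrt{13926}}{11}$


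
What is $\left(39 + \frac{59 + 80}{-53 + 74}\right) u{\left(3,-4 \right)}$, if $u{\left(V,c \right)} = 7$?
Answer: $\frac{958}{3} \approx 319.33$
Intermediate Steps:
$\left(39 + \frac{59 + 80}{-53 + 74}\right) u{\left(3,-4 \right)} = \left(39 + \frac{59 + 80}{-53 + 74}\right) 7 = \left(39 + \frac{139}{21}\right) 7 = \frac{958}{21} \cdot 7 = \frac{958}{3}$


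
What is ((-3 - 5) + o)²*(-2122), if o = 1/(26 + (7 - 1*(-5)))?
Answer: -97409349/722 ≈ -1.3492e+5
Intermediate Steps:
o = 1/38 (o = 1/(26 + (7 + 5)) = 1/(26 + 12) = 1/38 ≈ 0.026316)
((-3 - 5) + o)²*(-2122) = ((-3 - 5) + 1/38)²*(-2122) = (-8 + 1/38)²*(-2122) = (-303/38)²*(-2122) = (91809/1444)*(-2122) = -97409349/722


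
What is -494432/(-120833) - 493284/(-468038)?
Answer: 145508974994/28277217827 ≈ 5.1458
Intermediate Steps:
-494432/(-120833) - 493284/(-468038) = -494432*(-1/120833) - 493284*(-1/468038) = 494432/120833 + 246642/234019 = 145508974994/28277217827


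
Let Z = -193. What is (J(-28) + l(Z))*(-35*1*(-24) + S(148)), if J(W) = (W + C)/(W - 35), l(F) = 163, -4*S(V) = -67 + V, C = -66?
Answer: 11326759/84 ≈ 1.3484e+5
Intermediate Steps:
S(V) = 67/4 - V/4 (S(V) = -(-67 + V)/4 = 67/4 - V/4)
J(W) = (-66 + W)/(-35 + W) (J(W) = (W - 66)/(W - 35) = (-66 + W)/(-35 + W))
(J(-28) + l(Z))*(-35*1*(-24) + S(148)) = ((-66 - 28)/(-35 - 28) + 163)*(-35*1*(-24) + (67/4 - 1/4*148)) = (-94/(-63) + 163)*(-35*(-24) + (67/4 - 37)) = (-1/63*(-94) + 163)*(840 - 81/4) = (94/63 + 163)*(3279/4) = (10363/63)*(3279/4) = 11326759/84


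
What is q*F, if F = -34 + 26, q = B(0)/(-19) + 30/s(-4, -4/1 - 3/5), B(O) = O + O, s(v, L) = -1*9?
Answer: 80/3 ≈ 26.667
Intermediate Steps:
s(v, L) = -9
B(O) = 2*O
q = -10/3 (q = (2*0)/(-19) + 30/(-9) = 0*(-1/19) + 30*(-1/9) = 0 - 10/3 = -10/3 ≈ -3.3333)
F = -8
q*F = -10/3*(-8) = 80/3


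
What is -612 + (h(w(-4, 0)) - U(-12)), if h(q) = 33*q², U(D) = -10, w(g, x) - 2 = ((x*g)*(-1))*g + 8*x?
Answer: -470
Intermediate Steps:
w(g, x) = 2 + 8*x - x*g² (w(g, x) = 2 + (((x*g)*(-1))*g + 8*x) = 2 + (((g*x)*(-1))*g + 8*x) = 2 + ((-g*x)*g + 8*x) = 2 + (-x*g² + 8*x) = 2 + (8*x - x*g²) = 2 + 8*x - x*g²)
-612 + (h(w(-4, 0)) - U(-12)) = -612 + (33*(2 + 8*0 - 1*0*(-4)²)² - 1*(-10)) = -612 + (33*(2 + 0 - 1*0*16)² + 10) = -612 + (33*(2 + 0 + 0)² + 10) = -612 + (33*2² + 10) = -612 + (33*4 + 10) = -612 + (132 + 10) = -612 + 142 = -470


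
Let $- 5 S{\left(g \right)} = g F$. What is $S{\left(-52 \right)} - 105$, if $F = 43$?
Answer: $\frac{1711}{5} \approx 342.2$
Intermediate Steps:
$S{\left(g \right)} = - \frac{43 g}{5}$ ($S{\left(g \right)} = - \frac{g 43}{5} = - \frac{43 g}{5}$)
$S{\left(-52 \right)} - 105 = \left(- \frac{43}{5}\right) \left(-52\right) - 105 = \frac{2236}{5} - 105 = \frac{1711}{5}$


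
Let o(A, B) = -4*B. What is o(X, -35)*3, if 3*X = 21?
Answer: 420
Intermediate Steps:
X = 7 (X = (1/3)*21 = 7)
o(X, -35)*3 = -4*(-35)*3 = 140*3 = 420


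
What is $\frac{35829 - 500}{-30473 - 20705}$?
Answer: $- \frac{35329}{51178} \approx -0.69032$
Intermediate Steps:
$\frac{35829 - 500}{-30473 - 20705} = \frac{35329}{-51178} = 35329 \left(- \frac{1}{51178}\right) = - \frac{35329}{51178}$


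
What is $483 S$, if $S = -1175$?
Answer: $-567525$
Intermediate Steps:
$483 S = 483 \left(-1175\right) = -567525$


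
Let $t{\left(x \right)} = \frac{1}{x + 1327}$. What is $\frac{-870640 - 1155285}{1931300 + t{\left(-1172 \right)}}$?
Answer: $- \frac{314018375}{299351501} \approx -1.049$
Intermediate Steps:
$t{\left(x \right)} = \frac{1}{1327 + x}$
$\frac{-870640 - 1155285}{1931300 + t{\left(-1172 \right)}} = \frac{-870640 - 1155285}{1931300 + \frac{1}{1327 - 1172}} = - \frac{2025925}{1931300 + \frac{1}{155}} = - \frac{2025925}{\frac{299351501}{155}} = \left(-2025925\right) \frac{155}{299351501} = - \frac{314018375}{299351501}$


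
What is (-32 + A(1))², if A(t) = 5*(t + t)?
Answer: 484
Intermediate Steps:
A(t) = 10*t (A(t) = 5*(2*t) = 10*t)
(-32 + A(1))² = (-32 + 10*1)² = (-32 + 10)² = (-22)² = 484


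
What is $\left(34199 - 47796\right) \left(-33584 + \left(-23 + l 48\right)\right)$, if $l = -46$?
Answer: $486976555$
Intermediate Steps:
$\left(34199 - 47796\right) \left(-33584 + \left(-23 + l 48\right)\right) = \left(34199 - 47796\right) \left(-33584 - 2231\right) = - 13597 \left(-33584 - 2231\right) = \left(-13597\right) \left(-35815\right) = 486976555$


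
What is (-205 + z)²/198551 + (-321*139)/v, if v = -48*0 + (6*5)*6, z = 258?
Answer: -2952880483/11913060 ≈ -247.87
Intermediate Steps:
v = 180 (v = 0 + 30*6 = 0 + 180 = 180)
(-205 + z)²/198551 + (-321*139)/v = (-205 + 258)²/198551 - 321*139/180 = 53²*(1/198551) - 44619*1/180 = 2809*(1/198551) - 14873/60 = 2809/198551 - 14873/60 = -2952880483/11913060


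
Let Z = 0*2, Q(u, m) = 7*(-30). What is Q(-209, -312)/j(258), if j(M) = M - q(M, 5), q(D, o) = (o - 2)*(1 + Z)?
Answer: -14/17 ≈ -0.82353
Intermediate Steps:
Q(u, m) = -210
Z = 0
q(D, o) = -2 + o (q(D, o) = (o - 2)*(1 + 0) = (-2 + o)*1 = -2 + o)
j(M) = -3 + M (j(M) = M - (-2 + 5) = M - 1*3 = M - 3 = -3 + M)
Q(-209, -312)/j(258) = -210/(-3 + 258) = -210/255 = -210*1/255 = -14/17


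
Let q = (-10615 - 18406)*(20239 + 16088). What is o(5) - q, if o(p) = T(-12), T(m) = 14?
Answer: 1054245881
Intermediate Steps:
o(p) = 14
q = -1054245867 (q = -29021*36327 = -1054245867)
o(5) - q = 14 - 1*(-1054245867) = 14 + 1054245867 = 1054245881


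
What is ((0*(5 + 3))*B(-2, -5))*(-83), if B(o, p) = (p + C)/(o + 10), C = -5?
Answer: 0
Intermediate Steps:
B(o, p) = (-5 + p)/(10 + o) (B(o, p) = (p - 5)/(o + 10) = (-5 + p)/(10 + o))
((0*(5 + 3))*B(-2, -5))*(-83) = ((0*(5 + 3))*((-5 - 5)/(10 - 2)))*(-83) = ((0*8)*(-10/8))*(-83) = (0*((⅛)*(-10)))*(-83) = (0*(-5/4))*(-83) = 0*(-83) = 0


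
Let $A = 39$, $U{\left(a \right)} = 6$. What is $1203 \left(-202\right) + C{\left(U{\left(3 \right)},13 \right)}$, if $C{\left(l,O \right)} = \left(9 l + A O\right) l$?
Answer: $-239640$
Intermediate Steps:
$C{\left(l,O \right)} = l \left(9 l + 39 O\right)$ ($C{\left(l,O \right)} = \left(9 l + 39 O\right) l = l \left(9 l + 39 O\right)$)
$1203 \left(-202\right) + C{\left(U{\left(3 \right)},13 \right)} = 1203 \left(-202\right) + 3 \cdot 6 \left(3 \cdot 6 + 13 \cdot 13\right) = -243006 + 3 \cdot 6 \left(18 + 169\right) = -243006 + 3 \cdot 6 \cdot 187 = -243006 + 3366 = -239640$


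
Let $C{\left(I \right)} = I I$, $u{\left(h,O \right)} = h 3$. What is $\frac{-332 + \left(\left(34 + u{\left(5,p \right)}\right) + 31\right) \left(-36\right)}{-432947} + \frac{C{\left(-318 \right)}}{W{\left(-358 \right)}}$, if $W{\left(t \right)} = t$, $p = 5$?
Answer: $- \frac{21890091266}{77497513} \approx -282.46$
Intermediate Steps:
$u{\left(h,O \right)} = 3 h$
$C{\left(I \right)} = I^{2}$
$\frac{-332 + \left(\left(34 + u{\left(5,p \right)}\right) + 31\right) \left(-36\right)}{-432947} + \frac{C{\left(-318 \right)}}{W{\left(-358 \right)}} = \frac{-332 + \left(\left(34 + 3 \cdot 5\right) + 31\right) \left(-36\right)}{-432947} + \frac{\left(-318\right)^{2}}{-358} = \left(-332 + \left(\left(34 + 15\right) + 31\right) \left(-36\right)\right) \left(- \frac{1}{432947}\right) + 101124 \left(- \frac{1}{358}\right) = \left(-332 + \left(49 + 31\right) \left(-36\right)\right) \left(- \frac{1}{432947}\right) - \frac{50562}{179} = \left(-332 + 80 \left(-36\right)\right) \left(- \frac{1}{432947}\right) - \frac{50562}{179} = \left(-332 - 2880\right) \left(- \frac{1}{432947}\right) - \frac{50562}{179} = \left(-3212\right) \left(- \frac{1}{432947}\right) - \frac{50562}{179} = \frac{3212}{432947} - \frac{50562}{179} = - \frac{21890091266}{77497513}$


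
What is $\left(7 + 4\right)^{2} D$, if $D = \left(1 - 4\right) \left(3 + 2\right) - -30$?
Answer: $1815$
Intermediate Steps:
$D = 15$ ($D = \left(-3\right) 5 + 30 = -15 + 30 = 15$)
$\left(7 + 4\right)^{2} D = \left(7 + 4\right)^{2} \cdot 15 = 11^{2} \cdot 15 = 121 \cdot 15 = 1815$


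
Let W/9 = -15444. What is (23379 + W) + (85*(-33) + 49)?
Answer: -118373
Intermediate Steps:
W = -138996 (W = 9*(-15444) = -138996)
(23379 + W) + (85*(-33) + 49) = (23379 - 138996) + (85*(-33) + 49) = -115617 + (-2805 + 49) = -115617 - 2756 = -118373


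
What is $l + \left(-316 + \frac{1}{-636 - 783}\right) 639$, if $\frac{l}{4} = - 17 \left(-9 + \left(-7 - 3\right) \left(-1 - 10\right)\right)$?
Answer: $- \frac{98758829}{473} \approx -2.0879 \cdot 10^{5}$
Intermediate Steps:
$l = -6868$ ($l = 4 \left(- 17 \left(-9 + \left(-7 - 3\right) \left(-1 - 10\right)\right)\right) = 4 \left(- 17 \left(-9 - -110\right)\right) = 4 \left(- 17 \left(-9 + 110\right)\right) = 4 \left(\left(-17\right) 101\right) = 4 \left(-1717\right) = -6868$)
$l + \left(-316 + \frac{1}{-636 - 783}\right) 639 = -6868 + \left(-316 + \frac{1}{-636 - 783}\right) 639 = -6868 + \left(-316 + \frac{1}{-1419}\right) 639 = -6868 + \left(-316 - \frac{1}{1419}\right) 639 = -6868 - \frac{95510265}{473} = - \frac{98758829}{473}$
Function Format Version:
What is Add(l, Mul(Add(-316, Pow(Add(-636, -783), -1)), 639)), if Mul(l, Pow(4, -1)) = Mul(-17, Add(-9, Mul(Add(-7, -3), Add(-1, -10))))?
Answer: Rational(-98758829, 473) ≈ -2.0879e+5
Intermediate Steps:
l = -6868 (l = Mul(4, Mul(-17, Add(-9, Mul(Add(-7, -3), Add(-1, -10))))) = Mul(4, Mul(-17, Add(-9, Mul(-10, -11)))) = Mul(4, Mul(-17, Add(-9, 110))) = Mul(4, Mul(-17, 101)) = Mul(4, -1717) = -6868)
Add(l, Mul(Add(-316, Pow(Add(-636, -783), -1)), 639)) = Add(-6868, Mul(Add(-316, Pow(Add(-636, -783), -1)), 639)) = Add(-6868, Mul(Add(-316, Pow(-1419, -1)), 639)) = Add(-6868, Mul(Add(-316, Rational(-1, 1419)), 639)) = Add(-6868, Mul(Rational(-448405, 1419), 639)) = Add(-6868, Rational(-95510265, 473)) = Rational(-98758829, 473)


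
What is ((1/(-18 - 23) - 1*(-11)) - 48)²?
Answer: 2304324/1681 ≈ 1370.8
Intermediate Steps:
((1/(-18 - 23) - 1*(-11)) - 48)² = ((1/(-41) + 11) - 48)² = ((-1/41 + 11) - 48)² = (450/41 - 48)² = (-1518/41)² = 2304324/1681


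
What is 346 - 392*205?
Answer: -80014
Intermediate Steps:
346 - 392*205 = 346 - 80360 = -80014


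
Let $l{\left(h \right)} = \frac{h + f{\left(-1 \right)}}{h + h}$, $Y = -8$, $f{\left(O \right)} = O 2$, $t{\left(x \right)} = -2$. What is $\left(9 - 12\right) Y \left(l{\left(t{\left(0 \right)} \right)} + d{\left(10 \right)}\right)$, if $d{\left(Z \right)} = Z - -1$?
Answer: $288$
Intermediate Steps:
$f{\left(O \right)} = 2 O$
$d{\left(Z \right)} = 1 + Z$ ($d{\left(Z \right)} = Z + 1 = 1 + Z$)
$l{\left(h \right)} = \frac{-2 + h}{2 h}$ ($l{\left(h \right)} = \frac{h + 2 \left(-1\right)}{h + h} = \frac{h - 2}{2 h} = \left(-2 + h\right) \frac{1}{2 h} = \frac{-2 + h}{2 h}$)
$\left(9 - 12\right) Y \left(l{\left(t{\left(0 \right)} \right)} + d{\left(10 \right)}\right) = \left(9 - 12\right) \left(-8\right) \left(\frac{-2 - 2}{2 \left(-2\right)} + \left(1 + 10\right)\right) = \left(9 - 12\right) \left(-8\right) \left(\frac{1}{2} \left(- \frac{1}{2}\right) \left(-4\right) + 11\right) = \left(-3\right) \left(-8\right) \left(1 + 11\right) = 24 \cdot 12 = 288$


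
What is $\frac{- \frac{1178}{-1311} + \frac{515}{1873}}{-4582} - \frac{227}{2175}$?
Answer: $- \frac{1548862939}{14804098350} \approx -0.10462$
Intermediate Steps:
$\frac{- \frac{1178}{-1311} + \frac{515}{1873}}{-4582} - \frac{227}{2175} = \left(\left(-1178\right) \left(- \frac{1}{1311}\right) + 515 \cdot \frac{1}{1873}\right) \left(- \frac{1}{4582}\right) - \frac{227}{2175} = \left(\frac{62}{69} + \frac{515}{1873}\right) \left(- \frac{1}{4582}\right) - \frac{227}{2175} = \frac{151661}{129237} \left(- \frac{1}{4582}\right) - \frac{227}{2175} = - \frac{151661}{592163934} - \frac{227}{2175} = - \frac{1548862939}{14804098350}$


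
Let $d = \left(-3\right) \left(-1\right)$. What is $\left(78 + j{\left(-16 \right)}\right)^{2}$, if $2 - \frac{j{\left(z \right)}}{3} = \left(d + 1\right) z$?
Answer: $76176$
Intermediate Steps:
$d = 3$
$j{\left(z \right)} = 6 - 12 z$ ($j{\left(z \right)} = 6 - 3 \left(3 + 1\right) z = 6 - 3 \cdot 4 z = 6 - 12 z$)
$\left(78 + j{\left(-16 \right)}\right)^{2} = \left(78 + \left(6 - -192\right)\right)^{2} = \left(78 + \left(6 + 192\right)\right)^{2} = \left(78 + 198\right)^{2} = 276^{2} = 76176$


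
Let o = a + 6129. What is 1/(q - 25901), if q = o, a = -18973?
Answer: -1/38745 ≈ -2.5810e-5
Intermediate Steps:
o = -12844 (o = -18973 + 6129 = -12844)
q = -12844
1/(q - 25901) = 1/(-12844 - 25901) = 1/(-38745) = -1/38745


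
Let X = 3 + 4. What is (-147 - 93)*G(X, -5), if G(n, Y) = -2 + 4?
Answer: -480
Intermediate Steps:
X = 7
G(n, Y) = 2
(-147 - 93)*G(X, -5) = (-147 - 93)*2 = -240*2 = -480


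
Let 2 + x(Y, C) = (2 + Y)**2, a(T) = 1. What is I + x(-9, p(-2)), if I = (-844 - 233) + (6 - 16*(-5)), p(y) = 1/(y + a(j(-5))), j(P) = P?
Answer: -944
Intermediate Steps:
p(y) = 1/(1 + y) (p(y) = 1/(y + 1) = 1/(1 + y))
x(Y, C) = -2 + (2 + Y)**2
I = -991 (I = -1077 + (6 + 80) = -1077 + 86 = -991)
I + x(-9, p(-2)) = -991 + (-2 + (2 - 9)**2) = -991 + (-2 + (-7)**2) = -991 + (-2 + 49) = -991 + 47 = -944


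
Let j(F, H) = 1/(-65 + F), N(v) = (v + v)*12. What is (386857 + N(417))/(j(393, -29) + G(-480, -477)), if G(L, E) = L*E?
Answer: 130171720/75098881 ≈ 1.7333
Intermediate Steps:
G(L, E) = E*L
N(v) = 24*v (N(v) = (2*v)*12 = 24*v)
(386857 + N(417))/(j(393, -29) + G(-480, -477)) = (386857 + 24*417)/(1/(-65 + 393) - 477*(-480)) = (386857 + 10008)/(1/328 + 228960) = 396865/(1/328 + 228960) = 396865/(75098881/328) = 396865*(328/75098881) = 130171720/75098881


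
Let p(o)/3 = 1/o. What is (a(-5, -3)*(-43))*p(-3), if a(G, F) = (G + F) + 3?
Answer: -215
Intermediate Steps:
a(G, F) = 3 + F + G (a(G, F) = (F + G) + 3 = 3 + F + G)
p(o) = 3/o
(a(-5, -3)*(-43))*p(-3) = ((3 - 3 - 5)*(-43))*(3/(-3)) = (-5*(-43))*(3*(-⅓)) = 215*(-1) = -215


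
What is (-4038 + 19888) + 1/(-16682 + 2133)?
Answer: 230601649/14549 ≈ 15850.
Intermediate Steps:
(-4038 + 19888) + 1/(-16682 + 2133) = 15850 + 1/(-14549) = 15850 - 1/14549 = 230601649/14549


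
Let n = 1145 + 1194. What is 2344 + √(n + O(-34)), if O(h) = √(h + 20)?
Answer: 2344 + √(2339 + I*√14) ≈ 2392.4 + 0.038683*I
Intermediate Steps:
n = 2339
O(h) = √(20 + h)
2344 + √(n + O(-34)) = 2344 + √(2339 + √(20 - 34)) = 2344 + √(2339 + √(-14)) = 2344 + √(2339 + I*√14)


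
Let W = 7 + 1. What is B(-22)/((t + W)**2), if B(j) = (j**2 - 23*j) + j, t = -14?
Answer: 242/9 ≈ 26.889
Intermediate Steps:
B(j) = j**2 - 22*j
W = 8
B(-22)/((t + W)**2) = (-22*(-22 - 22))/((-14 + 8)**2) = (-22*(-44))/((-6)**2) = 968/36 = 968*(1/36) = 242/9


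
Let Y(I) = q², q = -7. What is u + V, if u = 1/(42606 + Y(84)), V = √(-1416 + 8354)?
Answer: 1/42655 + √6938 ≈ 83.295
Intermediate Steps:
Y(I) = 49 (Y(I) = (-7)² = 49)
V = √6938 ≈ 83.295
u = 1/42655 (u = 1/(42606 + 49) = 1/42655 ≈ 2.3444e-5)
u + V = 1/42655 + √6938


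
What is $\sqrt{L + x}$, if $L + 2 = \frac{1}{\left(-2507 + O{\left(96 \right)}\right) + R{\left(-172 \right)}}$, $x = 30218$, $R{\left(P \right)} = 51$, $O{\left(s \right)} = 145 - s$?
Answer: $\frac{\sqrt{175060895777}}{2407} \approx 173.83$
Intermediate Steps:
$L = - \frac{4815}{2407}$ ($L = -2 + \frac{1}{\left(-2507 + \left(145 - 96\right)\right) + 51} = -2 + \frac{1}{\left(-2507 + 49\right) + 51} = -2 + \frac{1}{-2458 + 51} = -2 + \frac{1}{-2407} = -2 - \frac{1}{2407} = - \frac{4815}{2407} \approx -2.0004$)
$\sqrt{L + x} = \sqrt{- \frac{4815}{2407} + 30218} = \sqrt{\frac{72729911}{2407}} = \frac{\sqrt{175060895777}}{2407}$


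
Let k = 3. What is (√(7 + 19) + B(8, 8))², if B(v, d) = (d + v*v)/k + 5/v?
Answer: 40473/64 + 197*√26/4 ≈ 883.52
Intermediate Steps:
B(v, d) = 5/v + d/3 + v²/3 (B(v, d) = (d + v*v)/3 + 5/v = (d + v²)*(⅓) + 5/v = (d/3 + v²/3) + 5/v = 5/v + d/3 + v²/3)
(√(7 + 19) + B(8, 8))² = (√(7 + 19) + (⅓)*(15 + 8*(8 + 8²))/8)² = (√26 + (⅓)*(⅛)*(15 + 8*(8 + 64)))² = (√26 + (⅓)*(⅛)*(15 + 8*72))² = (√26 + (⅓)*(⅛)*(15 + 576))² = (√26 + (⅓)*(⅛)*591)² = (√26 + 197/8)² = (197/8 + √26)²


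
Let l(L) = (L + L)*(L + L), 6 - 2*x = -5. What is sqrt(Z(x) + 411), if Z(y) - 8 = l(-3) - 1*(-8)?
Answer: sqrt(463) ≈ 21.517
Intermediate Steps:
x = 11/2 (x = 3 - 1/2*(-5) = 3 + 5/2 = 11/2 ≈ 5.5000)
l(L) = 4*L**2 (l(L) = (2*L)*(2*L) = 4*L**2)
Z(y) = 52 (Z(y) = 8 + (4*(-3)**2 - 1*(-8)) = 8 + (4*9 + 8) = 8 + (36 + 8) = 8 + 44 = 52)
sqrt(Z(x) + 411) = sqrt(52 + 411) = sqrt(463)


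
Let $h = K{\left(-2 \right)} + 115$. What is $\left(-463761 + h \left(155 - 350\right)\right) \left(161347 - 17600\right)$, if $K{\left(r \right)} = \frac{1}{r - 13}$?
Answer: $-69885910231$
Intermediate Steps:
$K{\left(r \right)} = \frac{1}{-13 + r}$
$h = \frac{1724}{15}$ ($h = \frac{1}{-13 - 2} + 115 = \frac{1}{-15} + 115 = - \frac{1}{15} + 115 = \frac{1724}{15} \approx 114.93$)
$\left(-463761 + h \left(155 - 350\right)\right) \left(161347 - 17600\right) = \left(-463761 + \frac{1724 \left(155 - 350\right)}{15}\right) \left(161347 - 17600\right) = \left(-463761 + \frac{1724}{15} \left(-195\right)\right) 143747 = \left(-463761 - 22412\right) 143747 = \left(-486173\right) 143747 = -69885910231$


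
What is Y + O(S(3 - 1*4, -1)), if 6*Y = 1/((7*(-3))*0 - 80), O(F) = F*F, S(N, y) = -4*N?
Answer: 7679/480 ≈ 15.998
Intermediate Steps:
O(F) = F²
Y = -1/480 (Y = 1/(6*((7*(-3))*0 - 80)) = 1/(6*(-21*0 - 80)) = 1/(6*(0 - 80)) = (⅙)/(-80) = (⅙)*(-1/80) = -1/480 ≈ -0.0020833)
Y + O(S(3 - 1*4, -1)) = -1/480 + (-4*(3 - 1*4))² = -1/480 + (-4*(3 - 4))² = -1/480 + (-4*(-1))² = -1/480 + 4² = -1/480 + 16 = 7679/480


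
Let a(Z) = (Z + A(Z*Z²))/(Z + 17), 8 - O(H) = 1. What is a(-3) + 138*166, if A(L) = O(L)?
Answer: 160358/7 ≈ 22908.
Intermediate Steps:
O(H) = 7 (O(H) = 8 - 1*1 = 8 - 1 = 7)
A(L) = 7
a(Z) = (7 + Z)/(17 + Z) (a(Z) = (Z + 7)/(Z + 17) = (7 + Z)/(17 + Z))
a(-3) + 138*166 = (7 - 3)/(17 - 3) + 138*166 = 4/14 + 22908 = (1/14)*4 + 22908 = 2/7 + 22908 = 160358/7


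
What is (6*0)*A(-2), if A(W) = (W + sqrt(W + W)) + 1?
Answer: 0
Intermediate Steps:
A(W) = 1 + W + sqrt(2)*sqrt(W) (A(W) = (W + sqrt(2*W)) + 1 = (W + sqrt(2)*sqrt(W)) + 1 = 1 + W + sqrt(2)*sqrt(W))
(6*0)*A(-2) = (6*0)*(1 - 2 + sqrt(2)*sqrt(-2)) = 0*(1 - 2 + sqrt(2)*(I*sqrt(2))) = 0*(1 - 2 + 2*I) = 0*(-1 + 2*I) = 0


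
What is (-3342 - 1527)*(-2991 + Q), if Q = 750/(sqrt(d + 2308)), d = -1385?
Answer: 14563179 - 3651750*sqrt(923)/923 ≈ 1.4443e+7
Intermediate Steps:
Q = 750*sqrt(923)/923 (Q = 750/(sqrt(-1385 + 2308)) = 750/(sqrt(923)) = 750*(sqrt(923)/923) = 750*sqrt(923)/923 ≈ 24.687)
(-3342 - 1527)*(-2991 + Q) = (-3342 - 1527)*(-2991 + 750*sqrt(923)/923) = -4869*(-2991 + 750*sqrt(923)/923) = 14563179 - 3651750*sqrt(923)/923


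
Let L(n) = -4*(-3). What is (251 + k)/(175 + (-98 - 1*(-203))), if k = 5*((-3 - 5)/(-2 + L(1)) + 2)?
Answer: 257/280 ≈ 0.91786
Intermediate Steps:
L(n) = 12
k = 6 (k = 5*((-3 - 5)/(-2 + 12) + 2) = 5*(-8/10 + 2) = 5*(-8*⅒ + 2) = 5*(-⅘ + 2) = 5*(6/5) = 6)
(251 + k)/(175 + (-98 - 1*(-203))) = (251 + 6)/(175 + (-98 - 1*(-203))) = 257/(175 + (-98 + 203)) = 257/(175 + 105) = 257/280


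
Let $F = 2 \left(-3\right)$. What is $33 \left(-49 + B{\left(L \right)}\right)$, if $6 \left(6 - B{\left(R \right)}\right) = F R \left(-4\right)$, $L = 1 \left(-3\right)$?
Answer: $-1023$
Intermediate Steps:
$L = -3$
$F = -6$
$B{\left(R \right)} = 6 - 4 R$ ($B{\left(R \right)} = 6 - \frac{- 6 R \left(-4\right)}{6} = 6 - \frac{24 R}{6} = 6 - 4 R$)
$33 \left(-49 + B{\left(L \right)}\right) = 33 \left(-49 + \left(6 - -12\right)\right) = 33 \left(-49 + \left(6 + 12\right)\right) = 33 \left(-49 + 18\right) = 33 \left(-31\right) = -1023$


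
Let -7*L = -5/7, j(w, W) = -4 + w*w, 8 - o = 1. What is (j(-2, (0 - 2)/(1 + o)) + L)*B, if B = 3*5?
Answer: 75/49 ≈ 1.5306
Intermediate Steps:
o = 7 (o = 8 - 1*1 = 8 - 1 = 7)
j(w, W) = -4 + w²
B = 15
L = 5/49 (L = -(-5)/(7*7) = -⅐*(-5/7) = 5/49 ≈ 0.10204)
(j(-2, (0 - 2)/(1 + o)) + L)*B = ((-4 + (-2)²) + 5/49)*15 = ((-4 + 4) + 5/49)*15 = (0 + 5/49)*15 = (5/49)*15 = 75/49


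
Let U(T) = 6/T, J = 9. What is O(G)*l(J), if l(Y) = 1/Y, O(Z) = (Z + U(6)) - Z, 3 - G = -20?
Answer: ⅑ ≈ 0.11111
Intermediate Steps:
G = 23 (G = 3 - 1*(-20) = 3 + 20 = 23)
O(Z) = 1 (O(Z) = (Z + 6/6) - Z = (Z + 6*(⅙)) - Z = (Z + 1) - Z = (1 + Z) - Z = 1)
O(G)*l(J) = 1/9 = 1*(⅑) = ⅑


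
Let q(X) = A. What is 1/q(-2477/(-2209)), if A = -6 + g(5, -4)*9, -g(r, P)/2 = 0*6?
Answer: -⅙ ≈ -0.16667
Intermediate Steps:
g(r, P) = 0 (g(r, P) = -0*6 = -2*0 = 0)
A = -6 (A = -6 + 0*9 = -6 + 0 = -6)
q(X) = -6
1/q(-2477/(-2209)) = 1/(-6) = -⅙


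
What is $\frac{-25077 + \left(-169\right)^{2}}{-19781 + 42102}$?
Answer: $\frac{268}{1717} \approx 0.15609$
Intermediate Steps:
$\frac{-25077 + \left(-169\right)^{2}}{-19781 + 42102} = \frac{-25077 + 28561}{22321} = 3484 \cdot \frac{1}{22321} = \frac{268}{1717}$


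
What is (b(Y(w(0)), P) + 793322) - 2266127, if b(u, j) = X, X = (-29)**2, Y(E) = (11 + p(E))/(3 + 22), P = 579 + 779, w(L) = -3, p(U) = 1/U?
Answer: -1471964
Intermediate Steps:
P = 1358
Y(E) = 11/25 + 1/(25*E) (Y(E) = (11 + 1/E)/(3 + 22) = (11 + 1/E)/25 = (11 + 1/E)*(1/25) = 11/25 + 1/(25*E))
X = 841
b(u, j) = 841
(b(Y(w(0)), P) + 793322) - 2266127 = (841 + 793322) - 2266127 = 794163 - 2266127 = -1471964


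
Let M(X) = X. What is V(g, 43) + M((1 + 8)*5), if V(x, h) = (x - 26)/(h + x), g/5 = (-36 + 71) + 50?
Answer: 7153/156 ≈ 45.853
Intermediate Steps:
g = 425 (g = 5*((-36 + 71) + 50) = 5*(35 + 50) = 5*85 = 425)
V(x, h) = (-26 + x)/(h + x)
V(g, 43) + M((1 + 8)*5) = (-26 + 425)/(43 + 425) + (1 + 8)*5 = 399/468 + 9*5 = (1/468)*399 + 45 = 133/156 + 45 = 7153/156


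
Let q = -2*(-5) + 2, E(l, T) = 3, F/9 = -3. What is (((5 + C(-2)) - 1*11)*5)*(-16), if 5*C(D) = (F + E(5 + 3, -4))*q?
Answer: 5088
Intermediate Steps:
F = -27 (F = 9*(-3) = -27)
q = 12 (q = 10 + 2 = 12)
C(D) = -288/5 (C(D) = ((-27 + 3)*12)/5 = (-24*12)/5 = (⅕)*(-288) = -288/5)
(((5 + C(-2)) - 1*11)*5)*(-16) = (((5 - 288/5) - 1*11)*5)*(-16) = ((-263/5 - 11)*5)*(-16) = -318/5*5*(-16) = -318*(-16) = 5088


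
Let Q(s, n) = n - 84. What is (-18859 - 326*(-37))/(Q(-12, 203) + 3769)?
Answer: -6797/3888 ≈ -1.7482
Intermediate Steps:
Q(s, n) = -84 + n
(-18859 - 326*(-37))/(Q(-12, 203) + 3769) = (-18859 - 326*(-37))/((-84 + 203) + 3769) = (-18859 + 12062)/(119 + 3769) = -6797/3888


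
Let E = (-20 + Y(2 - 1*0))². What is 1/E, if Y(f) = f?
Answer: 1/324 ≈ 0.0030864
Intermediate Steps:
E = 324 (E = (-20 + (2 - 1*0))² = (-20 + (2 + 0))² = (-20 + 2)² = (-18)² = 324)
1/E = 1/324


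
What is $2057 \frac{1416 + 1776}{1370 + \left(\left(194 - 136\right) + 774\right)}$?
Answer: $\frac{1094324}{367} \approx 2981.8$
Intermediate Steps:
$2057 \frac{1416 + 1776}{1370 + \left(\left(194 - 136\right) + 774\right)} = 2057 \frac{3192}{1370 + \left(58 + 774\right)} = 2057 \frac{3192}{1370 + 832} = 2057 \cdot \frac{3192}{2202} = 2057 \cdot 3192 \cdot \frac{1}{2202} = 2057 \cdot \frac{532}{367} = \frac{1094324}{367}$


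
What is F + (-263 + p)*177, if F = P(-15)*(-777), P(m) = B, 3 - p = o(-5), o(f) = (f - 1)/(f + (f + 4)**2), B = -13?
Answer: -72369/2 ≈ -36185.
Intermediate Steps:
o(f) = (-1 + f)/(f + (4 + f)**2)
p = 3/2 (p = 3 - (-1 - 5)/(-5 + (4 - 5)**2) = 3 - (-6)/(-5 + (-1)**2) = 3 - (-6)/(-5 + 1) = 3 - (-6)/(-4) = 3 - (-1)*(-6)/4 = 3 - 1*3/2 = 3 - 3/2 = 3/2 ≈ 1.5000)
P(m) = -13
F = 10101 (F = -13*(-777) = 10101)
F + (-263 + p)*177 = 10101 + (-263 + 3/2)*177 = 10101 - 523/2*177 = 10101 - 92571/2 = -72369/2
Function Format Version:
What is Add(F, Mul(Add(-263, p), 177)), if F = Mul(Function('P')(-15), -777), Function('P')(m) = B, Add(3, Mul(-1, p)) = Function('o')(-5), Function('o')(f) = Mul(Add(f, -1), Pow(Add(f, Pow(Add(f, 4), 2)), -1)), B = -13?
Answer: Rational(-72369, 2) ≈ -36185.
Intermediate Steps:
Function('o')(f) = Mul(Pow(Add(f, Pow(Add(4, f), 2)), -1), Add(-1, f)) (Function('o')(f) = Mul(Add(-1, f), Pow(Add(f, Pow(Add(4, f), 2)), -1)) = Mul(Pow(Add(f, Pow(Add(4, f), 2)), -1), Add(-1, f)))
p = Rational(3, 2) (p = Add(3, Mul(-1, Mul(Pow(Add(-5, Pow(Add(4, -5), 2)), -1), Add(-1, -5)))) = Add(3, Mul(-1, Mul(Pow(Add(-5, Pow(-1, 2)), -1), -6))) = Add(3, Mul(-1, Mul(Pow(Add(-5, 1), -1), -6))) = Add(3, Mul(-1, Mul(Pow(-4, -1), -6))) = Add(3, Mul(-1, Mul(Rational(-1, 4), -6))) = Add(3, Mul(-1, Rational(3, 2))) = Add(3, Rational(-3, 2)) = Rational(3, 2) ≈ 1.5000)
Function('P')(m) = -13
F = 10101 (F = Mul(-13, -777) = 10101)
Add(F, Mul(Add(-263, p), 177)) = Add(10101, Mul(Add(-263, Rational(3, 2)), 177)) = Add(10101, Mul(Rational(-523, 2), 177)) = Add(10101, Rational(-92571, 2)) = Rational(-72369, 2)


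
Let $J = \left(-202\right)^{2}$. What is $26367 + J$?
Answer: $67171$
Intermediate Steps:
$J = 40804$
$26367 + J = 26367 + 40804 = 67171$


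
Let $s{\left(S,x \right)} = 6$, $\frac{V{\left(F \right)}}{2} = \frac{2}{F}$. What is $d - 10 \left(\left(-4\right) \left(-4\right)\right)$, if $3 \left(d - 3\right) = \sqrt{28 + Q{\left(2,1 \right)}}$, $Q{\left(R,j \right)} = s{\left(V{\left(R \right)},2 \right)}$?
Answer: $-157 + \frac{\sqrt{34}}{3} \approx -155.06$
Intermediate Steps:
$V{\left(F \right)} = \frac{4}{F}$ ($V{\left(F \right)} = 2 \frac{2}{F} = \frac{4}{F}$)
$Q{\left(R,j \right)} = 6$
$d = 3 + \frac{\sqrt{34}}{3}$ ($d = 3 + \frac{\sqrt{28 + 6}}{3} = 3 + \frac{\sqrt{34}}{3} \approx 4.9436$)
$d - 10 \left(\left(-4\right) \left(-4\right)\right) = \left(3 + \frac{\sqrt{34}}{3}\right) - 10 \left(\left(-4\right) \left(-4\right)\right) = \left(3 + \frac{\sqrt{34}}{3}\right) - 160 = -157 + \frac{\sqrt{34}}{3}$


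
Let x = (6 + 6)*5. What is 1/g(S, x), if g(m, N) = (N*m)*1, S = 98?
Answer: 1/5880 ≈ 0.00017007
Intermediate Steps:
x = 60 (x = 12*5 = 60)
g(m, N) = N*m
1/g(S, x) = 1/(60*98) = 1/5880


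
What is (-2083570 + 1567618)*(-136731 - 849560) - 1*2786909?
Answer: 508876027123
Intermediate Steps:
(-2083570 + 1567618)*(-136731 - 849560) - 1*2786909 = -515952*(-986291) - 2786909 = 508878814032 - 2786909 = 508876027123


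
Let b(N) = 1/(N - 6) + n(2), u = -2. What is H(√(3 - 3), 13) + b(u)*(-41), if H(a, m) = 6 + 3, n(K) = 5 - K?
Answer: -871/8 ≈ -108.88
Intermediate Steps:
H(a, m) = 9
b(N) = 3 + 1/(-6 + N) (b(N) = 1/(N - 6) + (5 - 1*2) = 1/(-6 + N) + (5 - 2) = 1/(-6 + N) + 3 = 3 + 1/(-6 + N))
H(√(3 - 3), 13) + b(u)*(-41) = 9 + ((-17 + 3*(-2))/(-6 - 2))*(-41) = 9 + ((-17 - 6)/(-8))*(-41) = 9 - ⅛*(-23)*(-41) = 9 + (23/8)*(-41) = 9 - 943/8 = -871/8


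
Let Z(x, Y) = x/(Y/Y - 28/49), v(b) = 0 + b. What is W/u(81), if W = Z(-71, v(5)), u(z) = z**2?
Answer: -497/19683 ≈ -0.025250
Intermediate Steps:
v(b) = b
Z(x, Y) = 7*x/3 (Z(x, Y) = x/(1 - 28*1/49) = x/(1 - 4/7) = x/(3/7) = x*(7/3) = 7*x/3)
W = -497/3 (W = (7/3)*(-71) = -497/3 ≈ -165.67)
W/u(81) = -497/(3*(81**2)) = -497/3/6561 = -497/3*1/6561 = -497/19683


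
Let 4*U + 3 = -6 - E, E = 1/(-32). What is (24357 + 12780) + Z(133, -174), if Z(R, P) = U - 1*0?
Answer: 4753249/128 ≈ 37135.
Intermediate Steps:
E = -1/32 ≈ -0.031250
U = -287/128 (U = -¾ + (-6 - 1*(-1/32))/4 = -¾ + (-6 + 1/32)/4 = -¾ + (¼)*(-191/32) = -¾ - 191/128 = -287/128 ≈ -2.2422)
Z(R, P) = -287/128 (Z(R, P) = -287/128 - 1*0 = -287/128 + 0 = -287/128)
(24357 + 12780) + Z(133, -174) = (24357 + 12780) - 287/128 = 37137 - 287/128 = 4753249/128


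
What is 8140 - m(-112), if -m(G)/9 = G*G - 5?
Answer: 120991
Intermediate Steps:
m(G) = 45 - 9*G² (m(G) = -9*(G*G - 5) = -9*(G² - 5) = -9*(-5 + G²) = 45 - 9*G²)
8140 - m(-112) = 8140 - (45 - 9*(-112)²) = 8140 - (45 - 9*12544) = 8140 - (45 - 112896) = 8140 - 1*(-112851) = 8140 + 112851 = 120991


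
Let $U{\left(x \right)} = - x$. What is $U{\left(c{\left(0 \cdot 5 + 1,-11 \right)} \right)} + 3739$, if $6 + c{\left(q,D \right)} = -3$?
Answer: $3748$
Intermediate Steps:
$c{\left(q,D \right)} = -9$ ($c{\left(q,D \right)} = -6 - 3 = -9$)
$U{\left(c{\left(0 \cdot 5 + 1,-11 \right)} \right)} + 3739 = \left(-1\right) \left(-9\right) + 3739 = 9 + 3739 = 3748$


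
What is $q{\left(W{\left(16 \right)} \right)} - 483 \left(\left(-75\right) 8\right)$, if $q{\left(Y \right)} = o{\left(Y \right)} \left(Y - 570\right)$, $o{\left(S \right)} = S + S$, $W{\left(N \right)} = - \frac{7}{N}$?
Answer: $\frac{37158289}{128} \approx 2.903 \cdot 10^{5}$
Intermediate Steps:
$o{\left(S \right)} = 2 S$
$q{\left(Y \right)} = 2 Y \left(-570 + Y\right)$ ($q{\left(Y \right)} = 2 Y \left(Y - 570\right) = 2 Y \left(-570 + Y\right)$)
$q{\left(W{\left(16 \right)} \right)} - 483 \left(\left(-75\right) 8\right) = 2 \left(- \frac{7}{16}\right) \left(-570 - \frac{7}{16}\right) - 483 \left(\left(-75\right) 8\right) = 2 \left(\left(-7\right) \frac{1}{16}\right) \left(-570 - \frac{7}{16}\right) - -289800 = 2 \left(- \frac{7}{16}\right) \left(-570 - \frac{7}{16}\right) + 289800 = 2 \left(- \frac{7}{16}\right) \left(- \frac{9127}{16}\right) + 289800 = \frac{63889}{128} + 289800 = \frac{37158289}{128}$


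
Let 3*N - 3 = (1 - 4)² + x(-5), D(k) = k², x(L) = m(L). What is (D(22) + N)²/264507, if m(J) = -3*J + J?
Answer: 2172676/2380563 ≈ 0.91267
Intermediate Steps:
m(J) = -2*J
x(L) = -2*L
N = 22/3 (N = 1 + ((1 - 4)² - 2*(-5))/3 = 1 + ((-3)² + 10)/3 = 1 + (9 + 10)/3 = 1 + (⅓)*19 = 1 + 19/3 = 22/3 ≈ 7.3333)
(D(22) + N)²/264507 = (22² + 22/3)²/264507 = (484 + 22/3)²*(1/264507) = (1474/3)²*(1/264507) = (2172676/9)*(1/264507) = 2172676/2380563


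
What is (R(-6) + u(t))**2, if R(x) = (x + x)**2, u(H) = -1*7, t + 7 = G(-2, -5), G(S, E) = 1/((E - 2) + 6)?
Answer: 18769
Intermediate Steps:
G(S, E) = 1/(4 + E) (G(S, E) = 1/((-2 + E) + 6) = 1/(4 + E))
t = -8 (t = -7 + 1/(4 - 5) = -7 + 1/(-1) = -7 - 1 = -8)
u(H) = -7
R(x) = 4*x**2 (R(x) = (2*x)**2 = 4*x**2)
(R(-6) + u(t))**2 = (4*(-6)**2 - 7)**2 = (4*36 - 7)**2 = (144 - 7)**2 = 137**2 = 18769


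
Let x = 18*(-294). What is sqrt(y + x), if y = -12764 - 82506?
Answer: I*sqrt(100562) ≈ 317.12*I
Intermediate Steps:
y = -95270
x = -5292
sqrt(y + x) = sqrt(-95270 - 5292) = sqrt(-100562) = I*sqrt(100562)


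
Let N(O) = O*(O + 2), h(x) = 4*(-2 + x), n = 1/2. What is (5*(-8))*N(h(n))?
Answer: -960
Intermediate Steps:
n = ½ ≈ 0.50000
h(x) = -8 + 4*x
N(O) = O*(2 + O)
(5*(-8))*N(h(n)) = (5*(-8))*((-8 + 4*(½))*(2 + (-8 + 4*(½)))) = -40*(-8 + 2)*(2 + (-8 + 2)) = -(-240)*(2 - 6) = -(-240)*(-4) = -40*24 = -960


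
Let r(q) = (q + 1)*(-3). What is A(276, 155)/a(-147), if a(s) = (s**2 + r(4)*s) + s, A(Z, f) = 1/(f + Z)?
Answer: 1/10200477 ≈ 9.8035e-8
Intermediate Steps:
r(q) = -3 - 3*q (r(q) = (1 + q)*(-3) = -3 - 3*q)
A(Z, f) = 1/(Z + f)
a(s) = s**2 - 14*s (a(s) = (s**2 + (-3 - 3*4)*s) + s = (s**2 + (-3 - 12)*s) + s = (s**2 - 15*s) + s = s**2 - 14*s)
A(276, 155)/a(-147) = 1/((276 + 155)*((-147*(-14 - 147)))) = 1/(431*((-147*(-161)))) = (1/431)/23667 = (1/431)*(1/23667) = 1/10200477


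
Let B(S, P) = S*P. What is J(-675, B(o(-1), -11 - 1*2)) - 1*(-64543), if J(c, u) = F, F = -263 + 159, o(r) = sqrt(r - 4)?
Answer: 64439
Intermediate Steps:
o(r) = sqrt(-4 + r)
B(S, P) = P*S
F = -104
J(c, u) = -104
J(-675, B(o(-1), -11 - 1*2)) - 1*(-64543) = -104 - 1*(-64543) = -104 + 64543 = 64439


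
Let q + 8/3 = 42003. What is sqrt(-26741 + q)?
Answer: sqrt(137334)/3 ≈ 123.53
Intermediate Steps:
q = 126001/3 (q = -8/3 + 42003 = 126001/3 ≈ 42000.)
sqrt(-26741 + q) = sqrt(-26741 + 126001/3) = sqrt(45778/3) = sqrt(137334)/3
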